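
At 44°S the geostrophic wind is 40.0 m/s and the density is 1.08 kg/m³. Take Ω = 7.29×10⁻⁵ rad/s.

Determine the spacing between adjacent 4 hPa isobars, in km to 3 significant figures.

91.4 km

Coriolis parameter at 44°S:
f = 2Ω sin φ = 2 × 7.29×10⁻⁵ × sin 44° = 1.01×10⁻⁴ s⁻¹
Geostrophic balance rearranged: |∂P/∂n| = f ρ V_g
|∂P/∂n| = 1.01×10⁻⁴ × 1.08 × 40.0 = 4.38×10⁻³ Pa/m
Isobar spacing: Δn = ΔP/|∂P/∂n| = 400 Pa / 4.38×10⁻³ Pa/m = 91421 m ≈ 91.4 km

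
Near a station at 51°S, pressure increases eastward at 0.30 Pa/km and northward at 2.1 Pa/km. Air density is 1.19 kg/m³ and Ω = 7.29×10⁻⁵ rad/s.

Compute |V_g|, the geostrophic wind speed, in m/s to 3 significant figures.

15.7 m/s

Coriolis parameter at 51°S:
f = 2Ω sin φ = 2 × 7.29×10⁻⁵ × sin 51° = 1.13×10⁻⁴ s⁻¹
In the Southern Hemisphere f is negative: f = −1.13×10⁻⁴ s⁻¹.
Component geostrophic relations (x east, y north):
u_g = −(1/(fρ)) ∂P/∂y,  v_g = (1/(fρ)) ∂P/∂x
u_g = −(2.1×10⁻³)/(−1.13×10⁻⁴ × 1.19) = 15.6 m/s;  v_g = (0.30×10⁻³)/(−1.13×10⁻⁴ × 1.19) = −2.22 m/s
|V_g| = √(u_g² + v_g²) = 15.7 m/s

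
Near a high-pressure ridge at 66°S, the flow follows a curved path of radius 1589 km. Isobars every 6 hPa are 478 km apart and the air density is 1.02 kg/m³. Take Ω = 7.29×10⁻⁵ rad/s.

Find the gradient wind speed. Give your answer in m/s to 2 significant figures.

9.7 m/s

Coriolis parameter at 66°S:
f = 2Ω sin φ = 2 × 7.29×10⁻⁵ × sin 66° = 1.33×10⁻⁴ s⁻¹
Pressure gradient: |∂P/∂n| = 600 Pa / 478000 m = 1.26×10⁻³ Pa/m
Geostrophic speed: V_g = |∂P/∂n|/(fρ) = 1.26×10⁻³/(1.33×10⁻⁴ × 1.02) = 9.24 m/s
Around a high, pressure-gradient force acts outward with centrifugal, so Coriolis balances both:
fV = (1/ρ)|∂P/∂n| + V²/R  →  V² − fR·V + fR·V_g = 0
With fR = 1.33×10⁻⁴ × 1589×10³ m = 212 m/s:
V = [fR − √((fR)² − 4 fR V_g)]/2 = [212 − √(212² − 4×212×9.24)]/2 = 9.68 m/s
Supergeostrophic (V > V_g = 9.24 m/s), as expected around a high.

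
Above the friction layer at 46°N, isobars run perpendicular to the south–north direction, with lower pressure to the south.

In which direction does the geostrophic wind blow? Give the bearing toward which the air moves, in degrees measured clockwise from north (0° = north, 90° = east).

The pressure-gradient force points toward the south (bearing 180°).
Geostrophic balance: in the Northern Hemisphere the Coriolis force deflects motion to the right, so the geostrophic wind blows 90° to the right of the pressure-gradient force (low pressure on the left).
Rotating 180° by 90° clockwise gives 270° — the wind blows toward the west.

270°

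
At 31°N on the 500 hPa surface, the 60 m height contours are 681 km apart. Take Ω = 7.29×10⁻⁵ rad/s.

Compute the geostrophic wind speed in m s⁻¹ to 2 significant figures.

12 m s⁻¹

Coriolis parameter at 31°N:
f = 2Ω sin φ = 2 × 7.29×10⁻⁵ × sin 31° = 7.51×10⁻⁵ s⁻¹
Height gradient: |∂Z/∂n| = 60 m / 681000 m = 8.81×10⁻⁵
On a pressure surface, geostrophic balance gives V_g = (g/f)|∂Z/∂n|:
V_g = 9.81 × 8.81×10⁻⁵ / 7.51×10⁻⁵ = 11.5 m/s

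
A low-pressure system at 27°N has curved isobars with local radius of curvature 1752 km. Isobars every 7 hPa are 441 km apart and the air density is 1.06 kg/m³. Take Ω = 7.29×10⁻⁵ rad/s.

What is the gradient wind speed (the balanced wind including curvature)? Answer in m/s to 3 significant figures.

19.4 m/s

Coriolis parameter at 27°N:
f = 2Ω sin φ = 2 × 7.29×10⁻⁵ × sin 27° = 6.62×10⁻⁵ s⁻¹
Pressure gradient: |∂P/∂n| = 700 Pa / 441000 m = 1.59×10⁻³ Pa/m
Geostrophic speed: V_g = |∂P/∂n|/(fρ) = 1.59×10⁻³/(6.62×10⁻⁵ × 1.06) = 22.6 m/s
Around a low, centrifugal force acts outward with Coriolis, so pressure-gradient force balances both:
(1/ρ)|∂P/∂n| = fV + V²/R  →  V² + fR·V − fR·V_g = 0
With fR = 6.62×10⁻⁵ × 1752×10³ m = 116 m/s:
V = [−fR + √((fR)² + 4 fR V_g)]/2 = [−116 + √(116² + 4×116×22.6)]/2 = 19.4 m/s
Subgeostrophic (V < V_g = 22.6 m/s), as expected around a low.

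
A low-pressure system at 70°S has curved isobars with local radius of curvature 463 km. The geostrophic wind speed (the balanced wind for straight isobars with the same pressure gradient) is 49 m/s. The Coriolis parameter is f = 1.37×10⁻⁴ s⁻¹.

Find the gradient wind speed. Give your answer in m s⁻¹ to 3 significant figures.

Around a low, centrifugal force acts outward with Coriolis, so pressure-gradient force balances both:
(1/ρ)|∂P/∂n| = fV + V²/R  →  V² + fR·V − fR·V_g = 0
With fR = 1.37×10⁻⁴ × 463×10³ m = 63.4 m/s:
V = [−fR + √((fR)² + 4 fR V_g)]/2 = [−63.4 + √(63.4² + 4×63.4×49)]/2 = 32.4 m/s
Subgeostrophic (V < V_g = 49 m/s), as expected around a low.

32.4 m s⁻¹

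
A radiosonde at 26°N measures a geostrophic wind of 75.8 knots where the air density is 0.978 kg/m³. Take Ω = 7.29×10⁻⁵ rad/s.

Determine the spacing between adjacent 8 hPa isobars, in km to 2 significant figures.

330 km

Coriolis parameter at 26°N:
f = 2Ω sin φ = 2 × 7.29×10⁻⁵ × sin 26° = 6.39×10⁻⁵ s⁻¹
Wind speed in SI: 75.8 knots = 39.0 m/s
Geostrophic balance rearranged: |∂P/∂n| = f ρ V_g
|∂P/∂n| = 6.39×10⁻⁵ × 0.978 × 39.0 = 2.44×10⁻³ Pa/m
Isobar spacing: Δn = ΔP/|∂P/∂n| = 800 Pa / 2.44×10⁻³ Pa/m = 328204 m ≈ 330 km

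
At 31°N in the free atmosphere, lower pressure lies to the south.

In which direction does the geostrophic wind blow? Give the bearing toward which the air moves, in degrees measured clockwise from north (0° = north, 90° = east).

270°

The pressure-gradient force points toward the south (bearing 180°).
Geostrophic balance: in the Northern Hemisphere the Coriolis force deflects motion to the right, so the geostrophic wind blows 90° to the right of the pressure-gradient force (low pressure on the left).
Rotating 180° by 90° clockwise gives 270° — the wind blows toward the west.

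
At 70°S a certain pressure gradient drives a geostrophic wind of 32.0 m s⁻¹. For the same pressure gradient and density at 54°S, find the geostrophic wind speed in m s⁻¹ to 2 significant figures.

With the same pressure gradient and density, V_g ∝ 1/f ∝ 1/sin φ.
V₂ = V₁ · sin φ₁ / sin φ₂ = 32.0 × sin 70° / sin 54°
V₂ = 32.0 × 0.9397/0.8090 = 37 m s⁻¹

37 m s⁻¹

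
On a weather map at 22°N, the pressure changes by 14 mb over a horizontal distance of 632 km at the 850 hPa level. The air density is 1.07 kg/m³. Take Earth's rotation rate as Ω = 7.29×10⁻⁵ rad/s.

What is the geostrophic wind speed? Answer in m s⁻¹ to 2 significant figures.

Coriolis parameter at 22°N:
f = 2Ω sin φ = 2 × 7.29×10⁻⁵ × sin 22° = 5.46×10⁻⁵ s⁻¹
Pressure gradient: |∂P/∂n| = 1400 Pa / 632000 m = 2.22×10⁻³ Pa/m
Geostrophic balance (pressure-gradient force = Coriolis force):
V_g = (1/(fρ)) |∂P/∂n| = 2.22×10⁻³ / (5.46×10⁻⁵ × 1.07) = 37.9 m/s

38 m s⁻¹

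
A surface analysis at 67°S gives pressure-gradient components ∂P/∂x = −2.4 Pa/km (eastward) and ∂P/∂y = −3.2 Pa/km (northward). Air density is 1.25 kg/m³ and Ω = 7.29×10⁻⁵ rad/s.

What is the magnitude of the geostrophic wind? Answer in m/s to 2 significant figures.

24 m/s

Coriolis parameter at 67°S:
f = 2Ω sin φ = 2 × 7.29×10⁻⁵ × sin 67° = 1.34×10⁻⁴ s⁻¹
In the Southern Hemisphere f is negative: f = −1.34×10⁻⁴ s⁻¹.
Component geostrophic relations (x east, y north):
u_g = −(1/(fρ)) ∂P/∂y,  v_g = (1/(fρ)) ∂P/∂x
u_g = −(−3.2×10⁻³)/(−1.34×10⁻⁴ × 1.25) = −19.1 m/s;  v_g = (−2.4×10⁻³)/(−1.34×10⁻⁴ × 1.25) = 14.3 m/s
|V_g| = √(u_g² + v_g²) = 23.8 m/s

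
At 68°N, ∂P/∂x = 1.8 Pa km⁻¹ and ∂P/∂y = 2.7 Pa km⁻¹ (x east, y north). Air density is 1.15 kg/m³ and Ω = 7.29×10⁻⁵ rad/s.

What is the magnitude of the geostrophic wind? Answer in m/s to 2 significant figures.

Coriolis parameter at 68°N:
f = 2Ω sin φ = 2 × 7.29×10⁻⁵ × sin 68° = 1.35×10⁻⁴ s⁻¹
Component geostrophic relations (x east, y north):
u_g = −(1/(fρ)) ∂P/∂y,  v_g = (1/(fρ)) ∂P/∂x
u_g = −(2.7×10⁻³)/(1.35×10⁻⁴ × 1.15) = −17.4 m/s;  v_g = (1.8×10⁻³)/(1.35×10⁻⁴ × 1.15) = 11.6 m/s
|V_g| = √(u_g² + v_g²) = 20.9 m/s

21 m/s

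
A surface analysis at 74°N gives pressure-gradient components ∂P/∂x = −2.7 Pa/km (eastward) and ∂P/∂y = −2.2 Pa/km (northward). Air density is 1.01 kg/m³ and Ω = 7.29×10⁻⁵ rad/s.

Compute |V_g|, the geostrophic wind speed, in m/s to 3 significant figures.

Coriolis parameter at 74°N:
f = 2Ω sin φ = 2 × 7.29×10⁻⁵ × sin 74° = 1.40×10⁻⁴ s⁻¹
Component geostrophic relations (x east, y north):
u_g = −(1/(fρ)) ∂P/∂y,  v_g = (1/(fρ)) ∂P/∂x
u_g = −(−2.2×10⁻³)/(1.40×10⁻⁴ × 1.01) = 15.5 m/s;  v_g = (−2.7×10⁻³)/(1.40×10⁻⁴ × 1.01) = −19.1 m/s
|V_g| = √(u_g² + v_g²) = 24.6 m/s

24.6 m/s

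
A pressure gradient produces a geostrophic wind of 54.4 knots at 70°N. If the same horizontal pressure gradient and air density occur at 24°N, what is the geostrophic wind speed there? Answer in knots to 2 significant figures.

130 knots

With the same pressure gradient and density, V_g ∝ 1/f ∝ 1/sin φ.
V₂ = V₁ · sin φ₁ / sin φ₂ = 54.4 × sin 70° / sin 24°
V₂ = 54.4 × 0.9397/0.4067 = 130 knots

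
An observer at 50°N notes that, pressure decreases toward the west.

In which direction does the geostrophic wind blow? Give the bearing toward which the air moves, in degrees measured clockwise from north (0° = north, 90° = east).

000°

The pressure-gradient force points toward the west (bearing 270°).
Geostrophic balance: in the Northern Hemisphere the Coriolis force deflects motion to the right, so the geostrophic wind blows 90° to the right of the pressure-gradient force (low pressure on the left).
Rotating 270° by 90° clockwise gives 000° — the wind blows toward the north.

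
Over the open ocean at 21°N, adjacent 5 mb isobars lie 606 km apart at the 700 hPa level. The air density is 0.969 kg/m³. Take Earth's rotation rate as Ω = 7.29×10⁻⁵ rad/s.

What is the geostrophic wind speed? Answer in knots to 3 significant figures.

31.7 knots

Coriolis parameter at 21°N:
f = 2Ω sin φ = 2 × 7.29×10⁻⁵ × sin 21° = 5.23×10⁻⁵ s⁻¹
Pressure gradient: |∂P/∂n| = 500 Pa / 606000 m = 8.25×10⁻⁴ Pa/m
Geostrophic balance (pressure-gradient force = Coriolis force):
V_g = (1/(fρ)) |∂P/∂n| = 8.25×10⁻⁴ / (5.23×10⁻⁵ × 0.969) = 16.3 m/s
Converting: 16.3 m/s × 1.944 = 31.7 knots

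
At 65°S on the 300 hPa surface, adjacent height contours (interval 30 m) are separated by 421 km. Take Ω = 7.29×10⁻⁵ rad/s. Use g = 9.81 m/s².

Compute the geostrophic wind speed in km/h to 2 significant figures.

19 km/h

Coriolis parameter at 65°S:
f = 2Ω sin φ = 2 × 7.29×10⁻⁵ × sin 65° = 1.32×10⁻⁴ s⁻¹
Height gradient: |∂Z/∂n| = 30 m / 421000 m = 7.13×10⁻⁵
On a pressure surface, geostrophic balance gives V_g = (g/f)|∂Z/∂n|:
V_g = 9.81 × 7.13×10⁻⁵ / 1.32×10⁻⁴ = 5.29 m/s
Converting: 5.29 m/s × 3.6 = 19 km/h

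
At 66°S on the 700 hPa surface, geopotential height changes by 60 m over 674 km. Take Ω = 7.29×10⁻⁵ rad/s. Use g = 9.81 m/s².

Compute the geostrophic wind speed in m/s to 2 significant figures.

6.6 m/s

Coriolis parameter at 66°S:
f = 2Ω sin φ = 2 × 7.29×10⁻⁵ × sin 66° = 1.33×10⁻⁴ s⁻¹
Height gradient: |∂Z/∂n| = 60 m / 674000 m = 8.90×10⁻⁵
On a pressure surface, geostrophic balance gives V_g = (g/f)|∂Z/∂n|:
V_g = 9.81 × 8.90×10⁻⁵ / 1.33×10⁻⁴ = 6.56 m/s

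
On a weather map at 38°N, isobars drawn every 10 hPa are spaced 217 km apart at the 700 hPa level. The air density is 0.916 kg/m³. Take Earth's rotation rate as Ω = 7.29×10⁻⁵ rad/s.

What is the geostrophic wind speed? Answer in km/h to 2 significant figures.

Coriolis parameter at 38°N:
f = 2Ω sin φ = 2 × 7.29×10⁻⁵ × sin 38° = 8.98×10⁻⁵ s⁻¹
Pressure gradient: |∂P/∂n| = 1000 Pa / 217000 m = 4.61×10⁻³ Pa/m
Geostrophic balance (pressure-gradient force = Coriolis force):
V_g = (1/(fρ)) |∂P/∂n| = 4.61×10⁻³ / (8.98×10⁻⁵ × 0.916) = 56.0 m/s
Converting: 56.0 m/s × 3.6 = 200 km/h

200 km/h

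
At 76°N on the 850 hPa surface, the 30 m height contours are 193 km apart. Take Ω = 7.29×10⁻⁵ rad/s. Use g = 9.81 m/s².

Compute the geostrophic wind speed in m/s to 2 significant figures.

Coriolis parameter at 76°N:
f = 2Ω sin φ = 2 × 7.29×10⁻⁵ × sin 76° = 1.41×10⁻⁴ s⁻¹
Height gradient: |∂Z/∂n| = 30 m / 193000 m = 1.55×10⁻⁴
On a pressure surface, geostrophic balance gives V_g = (g/f)|∂Z/∂n|:
V_g = 9.81 × 1.55×10⁻⁴ / 1.41×10⁻⁴ = 10.8 m/s

11 m/s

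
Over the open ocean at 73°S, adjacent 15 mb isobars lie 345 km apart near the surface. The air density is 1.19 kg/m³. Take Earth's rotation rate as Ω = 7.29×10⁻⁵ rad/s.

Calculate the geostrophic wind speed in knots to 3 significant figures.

50.9 knots

Coriolis parameter at 73°S:
f = 2Ω sin φ = 2 × 7.29×10⁻⁵ × sin 73° = 1.39×10⁻⁴ s⁻¹
Pressure gradient: |∂P/∂n| = 1500 Pa / 345000 m = 4.35×10⁻³ Pa/m
Geostrophic balance (pressure-gradient force = Coriolis force):
V_g = (1/(fρ)) |∂P/∂n| = 4.35×10⁻³ / (1.39×10⁻⁴ × 1.19) = 26.2 m/s
Converting: 26.2 m/s × 1.944 = 50.9 knots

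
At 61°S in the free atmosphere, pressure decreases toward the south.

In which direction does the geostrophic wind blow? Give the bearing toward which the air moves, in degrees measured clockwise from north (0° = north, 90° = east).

090°

The pressure-gradient force points toward the south (bearing 180°).
Geostrophic balance: in the Southern Hemisphere the Coriolis force deflects motion to the left, so the geostrophic wind blows 90° to the left of the pressure-gradient force (low pressure on the right).
Rotating 180° by 90° counterclockwise gives 090° — the wind blows toward the east.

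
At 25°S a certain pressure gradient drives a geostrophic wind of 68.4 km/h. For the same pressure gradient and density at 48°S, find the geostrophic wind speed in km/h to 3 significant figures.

With the same pressure gradient and density, V_g ∝ 1/f ∝ 1/sin φ.
V₂ = V₁ · sin φ₁ / sin φ₂ = 68.4 × sin 25° / sin 48°
V₂ = 68.4 × 0.4226/0.7431 = 38.9 km/h

38.9 km/h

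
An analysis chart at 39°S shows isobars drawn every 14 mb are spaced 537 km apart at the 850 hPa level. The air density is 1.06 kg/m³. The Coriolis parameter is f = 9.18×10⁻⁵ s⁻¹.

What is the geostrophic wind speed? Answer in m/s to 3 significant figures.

Pressure gradient: |∂P/∂n| = 1400 Pa / 537000 m = 2.61×10⁻³ Pa/m
Geostrophic balance (pressure-gradient force = Coriolis force):
V_g = (1/(fρ)) |∂P/∂n| = 2.61×10⁻³ / (9.18×10⁻⁵ × 1.06) = 26.8 m/s

26.8 m/s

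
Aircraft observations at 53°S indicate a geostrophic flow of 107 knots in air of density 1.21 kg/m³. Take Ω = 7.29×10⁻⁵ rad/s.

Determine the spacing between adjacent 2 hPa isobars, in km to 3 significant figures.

25.8 km

Coriolis parameter at 53°S:
f = 2Ω sin φ = 2 × 7.29×10⁻⁵ × sin 53° = 1.16×10⁻⁴ s⁻¹
Wind speed in SI: 107 knots = 55.0 m/s
Geostrophic balance rearranged: |∂P/∂n| = f ρ V_g
|∂P/∂n| = 1.16×10⁻⁴ × 1.21 × 55.0 = 7.76×10⁻³ Pa/m
Isobar spacing: Δn = ΔP/|∂P/∂n| = 200 Pa / 7.76×10⁻³ Pa/m = 25788 m ≈ 25.8 km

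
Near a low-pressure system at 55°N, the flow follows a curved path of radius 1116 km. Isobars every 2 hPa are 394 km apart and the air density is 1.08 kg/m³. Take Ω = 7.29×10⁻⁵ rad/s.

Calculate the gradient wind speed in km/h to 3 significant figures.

Coriolis parameter at 55°N:
f = 2Ω sin φ = 2 × 7.29×10⁻⁵ × sin 55° = 1.19×10⁻⁴ s⁻¹
Pressure gradient: |∂P/∂n| = 200 Pa / 394000 m = 5.08×10⁻⁴ Pa/m
Geostrophic speed: V_g = |∂P/∂n|/(fρ) = 5.08×10⁻⁴/(1.19×10⁻⁴ × 1.08) = 3.94 m/s
Around a low, centrifugal force acts outward with Coriolis, so pressure-gradient force balances both:
(1/ρ)|∂P/∂n| = fV + V²/R  →  V² + fR·V − fR·V_g = 0
With fR = 1.19×10⁻⁴ × 1116×10³ m = 133 m/s:
V = [−fR + √((fR)² + 4 fR V_g)]/2 = [−133 + √(133² + 4×133×3.94)]/2 = 3.83 m/s
Subgeostrophic (V < V_g = 3.94 m/s), as expected around a low.
Converting: 3.83 m/s × 3.6 = 13.8 km/h

13.8 km/h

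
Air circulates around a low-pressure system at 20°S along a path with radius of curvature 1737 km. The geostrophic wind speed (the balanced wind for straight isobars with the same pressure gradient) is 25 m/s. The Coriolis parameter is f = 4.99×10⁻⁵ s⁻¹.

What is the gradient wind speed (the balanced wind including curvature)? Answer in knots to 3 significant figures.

39.4 knots

Around a low, centrifugal force acts outward with Coriolis, so pressure-gradient force balances both:
(1/ρ)|∂P/∂n| = fV + V²/R  →  V² + fR·V − fR·V_g = 0
With fR = 4.99×10⁻⁵ × 1737×10³ m = 86.7 m/s:
V = [−fR + √((fR)² + 4 fR V_g)]/2 = [−86.7 + √(86.7² + 4×86.7×25)]/2 = 20.3 m/s
Subgeostrophic (V < V_g = 25 m/s), as expected around a low.
Converting: 20.3 m/s × 1.944 = 39.4 knots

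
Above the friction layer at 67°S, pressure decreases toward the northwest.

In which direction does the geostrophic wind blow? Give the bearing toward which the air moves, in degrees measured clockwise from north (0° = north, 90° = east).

225°

The pressure-gradient force points toward the northwest (bearing 315°).
Geostrophic balance: in the Southern Hemisphere the Coriolis force deflects motion to the left, so the geostrophic wind blows 90° to the left of the pressure-gradient force (low pressure on the right).
Rotating 315° by 90° counterclockwise gives 225° — the wind blows toward the southwest.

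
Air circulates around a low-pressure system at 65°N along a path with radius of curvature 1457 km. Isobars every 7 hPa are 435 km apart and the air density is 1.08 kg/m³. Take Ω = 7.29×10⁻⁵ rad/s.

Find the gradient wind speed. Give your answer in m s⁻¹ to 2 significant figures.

11 m s⁻¹

Coriolis parameter at 65°N:
f = 2Ω sin φ = 2 × 7.29×10⁻⁵ × sin 65° = 1.32×10⁻⁴ s⁻¹
Pressure gradient: |∂P/∂n| = 700 Pa / 435000 m = 1.61×10⁻³ Pa/m
Geostrophic speed: V_g = |∂P/∂n|/(fρ) = 1.61×10⁻³/(1.32×10⁻⁴ × 1.08) = 11.3 m/s
Around a low, centrifugal force acts outward with Coriolis, so pressure-gradient force balances both:
(1/ρ)|∂P/∂n| = fV + V²/R  →  V² + fR·V − fR·V_g = 0
With fR = 1.32×10⁻⁴ × 1457×10³ m = 193 m/s:
V = [−fR + √((fR)² + 4 fR V_g)]/2 = [−193 + √(193² + 4×193×11.3)]/2 = 10.7 m/s
Subgeostrophic (V < V_g = 11.3 m/s), as expected around a low.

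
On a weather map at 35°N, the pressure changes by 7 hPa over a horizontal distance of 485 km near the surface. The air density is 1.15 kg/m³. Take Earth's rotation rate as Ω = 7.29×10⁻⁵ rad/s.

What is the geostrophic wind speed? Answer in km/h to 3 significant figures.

54.0 km/h

Coriolis parameter at 35°N:
f = 2Ω sin φ = 2 × 7.29×10⁻⁵ × sin 35° = 8.36×10⁻⁵ s⁻¹
Pressure gradient: |∂P/∂n| = 700 Pa / 485000 m = 1.44×10⁻³ Pa/m
Geostrophic balance (pressure-gradient force = Coriolis force):
V_g = (1/(fρ)) |∂P/∂n| = 1.44×10⁻³ / (8.36×10⁻⁵ × 1.15) = 15.0 m/s
Converting: 15.0 m/s × 3.6 = 54.0 km/h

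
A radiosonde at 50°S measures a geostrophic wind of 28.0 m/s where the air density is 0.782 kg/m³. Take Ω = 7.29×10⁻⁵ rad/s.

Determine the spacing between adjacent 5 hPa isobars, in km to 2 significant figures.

Coriolis parameter at 50°S:
f = 2Ω sin φ = 2 × 7.29×10⁻⁵ × sin 50° = 1.12×10⁻⁴ s⁻¹
Geostrophic balance rearranged: |∂P/∂n| = f ρ V_g
|∂P/∂n| = 1.12×10⁻⁴ × 0.782 × 28.0 = 2.45×10⁻³ Pa/m
Isobar spacing: Δn = ΔP/|∂P/∂n| = 500 Pa / 2.45×10⁻³ Pa/m = 204453 m ≈ 200 km

200 km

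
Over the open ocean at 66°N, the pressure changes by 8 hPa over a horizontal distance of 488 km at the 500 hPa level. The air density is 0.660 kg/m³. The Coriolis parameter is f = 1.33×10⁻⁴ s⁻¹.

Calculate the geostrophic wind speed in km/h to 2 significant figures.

Pressure gradient: |∂P/∂n| = 800 Pa / 488000 m = 1.64×10⁻³ Pa/m
Geostrophic balance (pressure-gradient force = Coriolis force):
V_g = (1/(fρ)) |∂P/∂n| = 1.64×10⁻³ / (1.33×10⁻⁴ × 0.660) = 18.7 m/s
Converting: 18.7 m/s × 3.6 = 67 km/h

67 km/h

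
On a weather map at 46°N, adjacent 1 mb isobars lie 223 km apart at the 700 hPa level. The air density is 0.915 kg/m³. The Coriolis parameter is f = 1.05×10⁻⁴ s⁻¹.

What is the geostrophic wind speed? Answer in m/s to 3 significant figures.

Pressure gradient: |∂P/∂n| = 100 Pa / 223000 m = 4.48×10⁻⁴ Pa/m
Geostrophic balance (pressure-gradient force = Coriolis force):
V_g = (1/(fρ)) |∂P/∂n| = 4.48×10⁻⁴ / (1.05×10⁻⁴ × 0.915) = 4.67 m/s

4.67 m/s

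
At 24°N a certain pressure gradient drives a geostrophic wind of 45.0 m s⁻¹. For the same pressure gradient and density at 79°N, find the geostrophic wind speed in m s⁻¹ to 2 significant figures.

With the same pressure gradient and density, V_g ∝ 1/f ∝ 1/sin φ.
V₂ = V₁ · sin φ₁ / sin φ₂ = 45.0 × sin 24° / sin 79°
V₂ = 45.0 × 0.4067/0.9816 = 19 m s⁻¹

19 m s⁻¹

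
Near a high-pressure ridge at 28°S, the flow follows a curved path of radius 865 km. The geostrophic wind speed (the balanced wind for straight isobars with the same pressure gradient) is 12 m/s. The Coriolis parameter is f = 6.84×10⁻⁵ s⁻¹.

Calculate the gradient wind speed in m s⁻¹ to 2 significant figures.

17 m s⁻¹

Around a high, pressure-gradient force acts outward with centrifugal, so Coriolis balances both:
fV = (1/ρ)|∂P/∂n| + V²/R  →  V² − fR·V + fR·V_g = 0
With fR = 6.84×10⁻⁵ × 865×10³ m = 59.2 m/s:
V = [fR − √((fR)² − 4 fR V_g)]/2 = [59.2 − √(59.2² − 4×59.2×12)]/2 = 16.7 m/s
Supergeostrophic (V > V_g = 12 m/s), as expected around a high.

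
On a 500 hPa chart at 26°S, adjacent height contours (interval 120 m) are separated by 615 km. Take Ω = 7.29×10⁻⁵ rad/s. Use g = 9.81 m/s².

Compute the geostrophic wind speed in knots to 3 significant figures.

58.2 knots

Coriolis parameter at 26°S:
f = 2Ω sin φ = 2 × 7.29×10⁻⁵ × sin 26° = 6.39×10⁻⁵ s⁻¹
Height gradient: |∂Z/∂n| = 120 m / 615000 m = 1.95×10⁻⁴
On a pressure surface, geostrophic balance gives V_g = (g/f)|∂Z/∂n|:
V_g = 9.81 × 1.95×10⁻⁴ / 6.39×10⁻⁵ = 29.9 m/s
Converting: 29.9 m/s × 1.944 = 58.2 knots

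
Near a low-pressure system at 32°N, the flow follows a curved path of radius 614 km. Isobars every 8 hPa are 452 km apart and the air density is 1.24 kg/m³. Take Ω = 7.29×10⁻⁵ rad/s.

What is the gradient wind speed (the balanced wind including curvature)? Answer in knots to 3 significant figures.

Coriolis parameter at 32°N:
f = 2Ω sin φ = 2 × 7.29×10⁻⁵ × sin 32° = 7.73×10⁻⁵ s⁻¹
Pressure gradient: |∂P/∂n| = 800 Pa / 452000 m = 1.77×10⁻³ Pa/m
Geostrophic speed: V_g = |∂P/∂n|/(fρ) = 1.77×10⁻³/(7.73×10⁻⁵ × 1.24) = 18.5 m/s
Around a low, centrifugal force acts outward with Coriolis, so pressure-gradient force balances both:
(1/ρ)|∂P/∂n| = fV + V²/R  →  V² + fR·V − fR·V_g = 0
With fR = 7.73×10⁻⁵ × 614×10³ m = 47.4 m/s:
V = [−fR + √((fR)² + 4 fR V_g)]/2 = [−47.4 + √(47.4² + 4×47.4×18.5)]/2 = 14.2 m/s
Subgeostrophic (V < V_g = 18.5 m/s), as expected around a low.
Converting: 14.2 m/s × 1.944 = 27.6 knots

27.6 knots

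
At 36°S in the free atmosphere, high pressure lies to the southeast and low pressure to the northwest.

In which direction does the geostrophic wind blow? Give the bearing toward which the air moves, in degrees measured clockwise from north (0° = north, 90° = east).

225°

The pressure-gradient force points toward the northwest (bearing 315°).
Geostrophic balance: in the Southern Hemisphere the Coriolis force deflects motion to the left, so the geostrophic wind blows 90° to the left of the pressure-gradient force (low pressure on the right).
Rotating 315° by 90° counterclockwise gives 225° — the wind blows toward the southwest.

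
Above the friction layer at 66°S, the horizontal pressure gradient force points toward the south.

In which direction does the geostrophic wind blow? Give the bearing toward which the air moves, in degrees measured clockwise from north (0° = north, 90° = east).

The pressure-gradient force points toward the south (bearing 180°).
Geostrophic balance: in the Southern Hemisphere the Coriolis force deflects motion to the left, so the geostrophic wind blows 90° to the left of the pressure-gradient force (low pressure on the right).
Rotating 180° by 90° counterclockwise gives 090° — the wind blows toward the east.

090°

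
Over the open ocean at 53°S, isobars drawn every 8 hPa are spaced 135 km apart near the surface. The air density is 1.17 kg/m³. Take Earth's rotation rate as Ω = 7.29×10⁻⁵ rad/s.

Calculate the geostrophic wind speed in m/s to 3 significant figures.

43.5 m/s

Coriolis parameter at 53°S:
f = 2Ω sin φ = 2 × 7.29×10⁻⁵ × sin 53° = 1.16×10⁻⁴ s⁻¹
Pressure gradient: |∂P/∂n| = 800 Pa / 135000 m = 5.93×10⁻³ Pa/m
Geostrophic balance (pressure-gradient force = Coriolis force):
V_g = (1/(fρ)) |∂P/∂n| = 5.93×10⁻³ / (1.16×10⁻⁴ × 1.17) = 43.5 m/s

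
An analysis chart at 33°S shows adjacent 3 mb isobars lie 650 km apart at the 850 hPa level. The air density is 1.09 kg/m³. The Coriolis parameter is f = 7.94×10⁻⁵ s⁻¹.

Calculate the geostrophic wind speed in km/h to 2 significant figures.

19 km/h

Pressure gradient: |∂P/∂n| = 300 Pa / 650000 m = 4.62×10⁻⁴ Pa/m
Geostrophic balance (pressure-gradient force = Coriolis force):
V_g = (1/(fρ)) |∂P/∂n| = 4.62×10⁻⁴ / (7.94×10⁻⁵ × 1.09) = 5.33 m/s
Converting: 5.33 m/s × 3.6 = 19 km/h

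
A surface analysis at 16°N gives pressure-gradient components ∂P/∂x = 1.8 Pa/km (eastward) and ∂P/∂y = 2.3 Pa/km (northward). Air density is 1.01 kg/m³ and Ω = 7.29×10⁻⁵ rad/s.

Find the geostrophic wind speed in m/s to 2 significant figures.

72 m/s

Coriolis parameter at 16°N:
f = 2Ω sin φ = 2 × 7.29×10⁻⁵ × sin 16° = 4.02×10⁻⁵ s⁻¹
Component geostrophic relations (x east, y north):
u_g = −(1/(fρ)) ∂P/∂y,  v_g = (1/(fρ)) ∂P/∂x
u_g = −(2.3×10⁻³)/(4.02×10⁻⁵ × 1.01) = −56.7 m/s;  v_g = (1.8×10⁻³)/(4.02×10⁻⁵ × 1.01) = 44.3 m/s
|V_g| = √(u_g² + v_g²) = 72.0 m/s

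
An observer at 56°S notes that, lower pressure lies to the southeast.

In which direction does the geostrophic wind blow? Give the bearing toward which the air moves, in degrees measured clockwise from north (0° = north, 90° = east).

045°

The pressure-gradient force points toward the southeast (bearing 135°).
Geostrophic balance: in the Southern Hemisphere the Coriolis force deflects motion to the left, so the geostrophic wind blows 90° to the left of the pressure-gradient force (low pressure on the right).
Rotating 135° by 90° counterclockwise gives 045° — the wind blows toward the northeast.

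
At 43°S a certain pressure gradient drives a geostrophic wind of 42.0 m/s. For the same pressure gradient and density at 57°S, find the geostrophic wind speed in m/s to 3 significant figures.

34.2 m/s

With the same pressure gradient and density, V_g ∝ 1/f ∝ 1/sin φ.
V₂ = V₁ · sin φ₁ / sin φ₂ = 42.0 × sin 43° / sin 57°
V₂ = 42.0 × 0.6820/0.8387 = 34.2 m/s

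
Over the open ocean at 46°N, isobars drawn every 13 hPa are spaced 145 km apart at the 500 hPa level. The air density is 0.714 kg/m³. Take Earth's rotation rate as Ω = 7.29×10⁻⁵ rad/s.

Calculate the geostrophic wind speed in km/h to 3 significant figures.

431 km/h

Coriolis parameter at 46°N:
f = 2Ω sin φ = 2 × 7.29×10⁻⁵ × sin 46° = 1.05×10⁻⁴ s⁻¹
Pressure gradient: |∂P/∂n| = 1300 Pa / 145000 m = 8.97×10⁻³ Pa/m
Geostrophic balance (pressure-gradient force = Coriolis force):
V_g = (1/(fρ)) |∂P/∂n| = 8.97×10⁻³ / (1.05×10⁻⁴ × 0.714) = 120 m/s
Converting: 120 m/s × 3.6 = 431 km/h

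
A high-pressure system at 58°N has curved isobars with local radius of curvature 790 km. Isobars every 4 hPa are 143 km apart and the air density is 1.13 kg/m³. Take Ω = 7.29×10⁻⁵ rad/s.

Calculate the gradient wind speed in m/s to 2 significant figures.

28 m/s

Coriolis parameter at 58°N:
f = 2Ω sin φ = 2 × 7.29×10⁻⁵ × sin 58° = 1.24×10⁻⁴ s⁻¹
Pressure gradient: |∂P/∂n| = 400 Pa / 143000 m = 2.80×10⁻³ Pa/m
Geostrophic speed: V_g = |∂P/∂n|/(fρ) = 2.80×10⁻³/(1.24×10⁻⁴ × 1.13) = 20.0 m/s
Around a high, pressure-gradient force acts outward with centrifugal, so Coriolis balances both:
fV = (1/ρ)|∂P/∂n| + V²/R  →  V² − fR·V + fR·V_g = 0
With fR = 1.24×10⁻⁴ × 790×10³ m = 97.7 m/s:
V = [fR − √((fR)² − 4 fR V_g)]/2 = [97.7 − √(97.7² − 4×97.7×20)]/2 = 28.1 m/s
Supergeostrophic (V > V_g = 20 m/s), as expected around a high.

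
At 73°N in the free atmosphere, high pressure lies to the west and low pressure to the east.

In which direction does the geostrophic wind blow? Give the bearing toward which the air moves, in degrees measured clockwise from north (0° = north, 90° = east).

The pressure-gradient force points toward the east (bearing 090°).
Geostrophic balance: in the Northern Hemisphere the Coriolis force deflects motion to the right, so the geostrophic wind blows 90° to the right of the pressure-gradient force (low pressure on the left).
Rotating 090° by 90° clockwise gives 180° — the wind blows toward the south.

180°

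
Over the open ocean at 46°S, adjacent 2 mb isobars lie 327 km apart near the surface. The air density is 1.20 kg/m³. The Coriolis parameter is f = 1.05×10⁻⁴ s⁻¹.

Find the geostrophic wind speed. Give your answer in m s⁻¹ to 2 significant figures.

Pressure gradient: |∂P/∂n| = 200 Pa / 327000 m = 6.12×10⁻⁴ Pa/m
Geostrophic balance (pressure-gradient force = Coriolis force):
V_g = (1/(fρ)) |∂P/∂n| = 6.12×10⁻⁴ / (1.05×10⁻⁴ × 1.20) = 4.85 m/s

4.9 m s⁻¹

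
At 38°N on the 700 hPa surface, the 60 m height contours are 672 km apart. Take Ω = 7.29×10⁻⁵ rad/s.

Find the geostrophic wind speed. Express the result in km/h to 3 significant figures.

35.1 km/h

Coriolis parameter at 38°N:
f = 2Ω sin φ = 2 × 7.29×10⁻⁵ × sin 38° = 8.98×10⁻⁵ s⁻¹
Height gradient: |∂Z/∂n| = 60 m / 672000 m = 8.93×10⁻⁵
On a pressure surface, geostrophic balance gives V_g = (g/f)|∂Z/∂n|:
V_g = 9.81 × 8.93×10⁻⁵ / 8.98×10⁻⁵ = 9.76 m/s
Converting: 9.76 m/s × 3.6 = 35.1 km/h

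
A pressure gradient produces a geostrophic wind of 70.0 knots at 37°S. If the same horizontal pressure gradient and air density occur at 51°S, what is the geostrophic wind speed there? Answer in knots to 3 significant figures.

With the same pressure gradient and density, V_g ∝ 1/f ∝ 1/sin φ.
V₂ = V₁ · sin φ₁ / sin φ₂ = 70.0 × sin 37° / sin 51°
V₂ = 70.0 × 0.6018/0.7771 = 54.2 knots

54.2 knots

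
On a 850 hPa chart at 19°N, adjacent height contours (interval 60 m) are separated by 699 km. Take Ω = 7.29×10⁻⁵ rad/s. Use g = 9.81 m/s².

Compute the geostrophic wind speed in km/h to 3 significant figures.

63.9 km/h

Coriolis parameter at 19°N:
f = 2Ω sin φ = 2 × 7.29×10⁻⁵ × sin 19° = 4.75×10⁻⁵ s⁻¹
Height gradient: |∂Z/∂n| = 60 m / 699000 m = 8.58×10⁻⁵
On a pressure surface, geostrophic balance gives V_g = (g/f)|∂Z/∂n|:
V_g = 9.81 × 8.58×10⁻⁵ / 4.75×10⁻⁵ = 17.7 m/s
Converting: 17.7 m/s × 3.6 = 63.9 km/h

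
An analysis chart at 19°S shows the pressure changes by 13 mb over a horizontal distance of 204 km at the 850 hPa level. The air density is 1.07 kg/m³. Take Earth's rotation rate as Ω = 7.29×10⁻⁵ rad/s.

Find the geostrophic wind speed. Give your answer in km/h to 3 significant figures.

452 km/h

Coriolis parameter at 19°S:
f = 2Ω sin φ = 2 × 7.29×10⁻⁵ × sin 19° = 4.75×10⁻⁵ s⁻¹
Pressure gradient: |∂P/∂n| = 1300 Pa / 204000 m = 6.37×10⁻³ Pa/m
Geostrophic balance (pressure-gradient force = Coriolis force):
V_g = (1/(fρ)) |∂P/∂n| = 6.37×10⁻³ / (4.75×10⁻⁵ × 1.07) = 125 m/s
Converting: 125 m/s × 3.6 = 452 km/h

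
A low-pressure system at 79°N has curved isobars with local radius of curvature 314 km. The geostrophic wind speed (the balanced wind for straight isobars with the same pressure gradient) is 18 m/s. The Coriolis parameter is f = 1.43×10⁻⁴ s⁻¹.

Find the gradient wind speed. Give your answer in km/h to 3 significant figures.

49.6 km/h

Around a low, centrifugal force acts outward with Coriolis, so pressure-gradient force balances both:
(1/ρ)|∂P/∂n| = fV + V²/R  →  V² + fR·V − fR·V_g = 0
With fR = 1.43×10⁻⁴ × 314×10³ m = 44.9 m/s:
V = [−fR + √((fR)² + 4 fR V_g)]/2 = [−44.9 + √(44.9² + 4×44.9×18)]/2 = 13.8 m/s
Subgeostrophic (V < V_g = 18 m/s), as expected around a low.
Converting: 13.8 m/s × 3.6 = 49.6 km/h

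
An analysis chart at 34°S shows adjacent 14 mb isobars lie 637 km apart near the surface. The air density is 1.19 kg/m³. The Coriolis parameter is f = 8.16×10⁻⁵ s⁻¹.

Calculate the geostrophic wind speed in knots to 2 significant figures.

Pressure gradient: |∂P/∂n| = 1400 Pa / 637000 m = 2.20×10⁻³ Pa/m
Geostrophic balance (pressure-gradient force = Coriolis force):
V_g = (1/(fρ)) |∂P/∂n| = 2.20×10⁻³ / (8.16×10⁻⁵ × 1.19) = 22.6 m/s
Converting: 22.6 m/s × 1.944 = 44 knots

44 knots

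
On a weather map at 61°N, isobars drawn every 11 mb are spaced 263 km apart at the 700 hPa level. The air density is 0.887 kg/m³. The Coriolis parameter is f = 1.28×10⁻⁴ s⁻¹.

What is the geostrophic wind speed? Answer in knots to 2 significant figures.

72 knots

Pressure gradient: |∂P/∂n| = 1100 Pa / 263000 m = 4.18×10⁻³ Pa/m
Geostrophic balance (pressure-gradient force = Coriolis force):
V_g = (1/(fρ)) |∂P/∂n| = 4.18×10⁻³ / (1.28×10⁻⁴ × 0.887) = 36.8 m/s
Converting: 36.8 m/s × 1.944 = 72 knots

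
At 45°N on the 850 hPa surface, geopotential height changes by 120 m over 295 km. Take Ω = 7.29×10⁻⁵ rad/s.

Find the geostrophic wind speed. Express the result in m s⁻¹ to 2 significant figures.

Coriolis parameter at 45°N:
f = 2Ω sin φ = 2 × 7.29×10⁻⁵ × sin 45° = 1.03×10⁻⁴ s⁻¹
Height gradient: |∂Z/∂n| = 120 m / 295000 m = 4.07×10⁻⁴
On a pressure surface, geostrophic balance gives V_g = (g/f)|∂Z/∂n|:
V_g = 9.81 × 4.07×10⁻⁴ / 1.03×10⁻⁴ = 38.7 m/s

39 m s⁻¹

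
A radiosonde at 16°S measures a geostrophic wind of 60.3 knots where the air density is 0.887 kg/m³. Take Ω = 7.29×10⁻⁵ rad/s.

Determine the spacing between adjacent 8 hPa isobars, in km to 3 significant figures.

Coriolis parameter at 16°S:
f = 2Ω sin φ = 2 × 7.29×10⁻⁵ × sin 16° = 4.02×10⁻⁵ s⁻¹
Wind speed in SI: 60.3 knots = 31.0 m/s
Geostrophic balance rearranged: |∂P/∂n| = f ρ V_g
|∂P/∂n| = 4.02×10⁻⁵ × 0.887 × 31.0 = 1.11×10⁻³ Pa/m
Isobar spacing: Δn = ΔP/|∂P/∂n| = 800 Pa / 1.11×10⁻³ Pa/m = 723461 m ≈ 723 km

723 km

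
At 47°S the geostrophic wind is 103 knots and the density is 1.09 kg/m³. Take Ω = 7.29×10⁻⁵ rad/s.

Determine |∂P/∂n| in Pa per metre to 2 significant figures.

6.2×10⁻³ Pa/m

Coriolis parameter at 47°S:
f = 2Ω sin φ = 2 × 7.29×10⁻⁵ × sin 47° = 1.07×10⁻⁴ s⁻¹
Wind speed in SI: 103 knots = 53.0 m/s
Geostrophic balance rearranged: |∂P/∂n| = f ρ V_g
|∂P/∂n| = 1.07×10⁻⁴ × 1.09 × 53.0 = 6.16×10⁻³ Pa/m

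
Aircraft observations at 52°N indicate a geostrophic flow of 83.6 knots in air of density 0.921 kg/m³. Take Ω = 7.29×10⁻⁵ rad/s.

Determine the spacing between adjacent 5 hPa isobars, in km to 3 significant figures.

Coriolis parameter at 52°N:
f = 2Ω sin φ = 2 × 7.29×10⁻⁵ × sin 52° = 1.15×10⁻⁴ s⁻¹
Wind speed in SI: 83.6 knots = 43.0 m/s
Geostrophic balance rearranged: |∂P/∂n| = f ρ V_g
|∂P/∂n| = 1.15×10⁻⁴ × 0.921 × 43.0 = 4.55×10⁻³ Pa/m
Isobar spacing: Δn = ΔP/|∂P/∂n| = 500 Pa / 4.55×10⁻³ Pa/m = 109869 m ≈ 110 km

110 km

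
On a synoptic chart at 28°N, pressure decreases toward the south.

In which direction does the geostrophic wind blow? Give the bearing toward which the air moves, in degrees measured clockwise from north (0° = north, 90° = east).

The pressure-gradient force points toward the south (bearing 180°).
Geostrophic balance: in the Northern Hemisphere the Coriolis force deflects motion to the right, so the geostrophic wind blows 90° to the right of the pressure-gradient force (low pressure on the left).
Rotating 180° by 90° clockwise gives 270° — the wind blows toward the west.

270°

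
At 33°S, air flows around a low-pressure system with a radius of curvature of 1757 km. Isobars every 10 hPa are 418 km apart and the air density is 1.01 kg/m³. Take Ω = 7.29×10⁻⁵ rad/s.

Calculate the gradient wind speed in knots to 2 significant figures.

49 knots

Coriolis parameter at 33°S:
f = 2Ω sin φ = 2 × 7.29×10⁻⁵ × sin 33° = 7.94×10⁻⁵ s⁻¹
Pressure gradient: |∂P/∂n| = 1000 Pa / 418000 m = 2.39×10⁻³ Pa/m
Geostrophic speed: V_g = |∂P/∂n|/(fρ) = 2.39×10⁻³/(7.94×10⁻⁵ × 1.01) = 29.8 m/s
Around a low, centrifugal force acts outward with Coriolis, so pressure-gradient force balances both:
(1/ρ)|∂P/∂n| = fV + V²/R  →  V² + fR·V − fR·V_g = 0
With fR = 7.94×10⁻⁵ × 1757×10³ m = 140 m/s:
V = [−fR + √((fR)² + 4 fR V_g)]/2 = [−140 + √(140² + 4×140×29.8)]/2 = 25.3 m/s
Subgeostrophic (V < V_g = 29.8 m/s), as expected around a low.
Converting: 25.3 m/s × 1.944 = 49 knots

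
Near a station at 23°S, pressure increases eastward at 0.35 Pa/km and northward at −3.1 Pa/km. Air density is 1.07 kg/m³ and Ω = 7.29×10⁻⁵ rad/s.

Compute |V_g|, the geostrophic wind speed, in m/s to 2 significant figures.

Coriolis parameter at 23°S:
f = 2Ω sin φ = 2 × 7.29×10⁻⁵ × sin 23° = 5.70×10⁻⁵ s⁻¹
In the Southern Hemisphere f is negative: f = −5.70×10⁻⁵ s⁻¹.
Component geostrophic relations (x east, y north):
u_g = −(1/(fρ)) ∂P/∂y,  v_g = (1/(fρ)) ∂P/∂x
u_g = −(−3.1×10⁻³)/(−5.70×10⁻⁵ × 1.07) = −50.9 m/s;  v_g = (0.35×10⁻³)/(−5.70×10⁻⁵ × 1.07) = −5.74 m/s
|V_g| = √(u_g² + v_g²) = 51.2 m/s

51 m/s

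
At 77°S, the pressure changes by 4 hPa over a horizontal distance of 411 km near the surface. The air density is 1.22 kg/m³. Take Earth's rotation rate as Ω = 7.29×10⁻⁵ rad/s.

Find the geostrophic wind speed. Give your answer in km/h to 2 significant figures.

20 km/h

Coriolis parameter at 77°S:
f = 2Ω sin φ = 2 × 7.29×10⁻⁵ × sin 77° = 1.42×10⁻⁴ s⁻¹
Pressure gradient: |∂P/∂n| = 400 Pa / 411000 m = 9.73×10⁻⁴ Pa/m
Geostrophic balance (pressure-gradient force = Coriolis force):
V_g = (1/(fρ)) |∂P/∂n| = 9.73×10⁻⁴ / (1.42×10⁻⁴ × 1.22) = 5.62 m/s
Converting: 5.62 m/s × 3.6 = 20 km/h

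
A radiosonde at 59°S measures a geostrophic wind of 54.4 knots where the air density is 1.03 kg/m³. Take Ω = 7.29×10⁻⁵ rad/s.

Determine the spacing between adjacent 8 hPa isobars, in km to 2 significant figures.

Coriolis parameter at 59°S:
f = 2Ω sin φ = 2 × 7.29×10⁻⁵ × sin 59° = 1.25×10⁻⁴ s⁻¹
Wind speed in SI: 54.4 knots = 28.0 m/s
Geostrophic balance rearranged: |∂P/∂n| = f ρ V_g
|∂P/∂n| = 1.25×10⁻⁴ × 1.03 × 28.0 = 3.60×10⁻³ Pa/m
Isobar spacing: Δn = ΔP/|∂P/∂n| = 800 Pa / 3.60×10⁻³ Pa/m = 222071 m ≈ 220 km

220 km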